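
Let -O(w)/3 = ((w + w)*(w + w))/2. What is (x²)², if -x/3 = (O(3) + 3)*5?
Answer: 342488300625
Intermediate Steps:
O(w) = -6*w² (O(w) = -3*(w + w)*(w + w)/2 = -3*(2*w)*(2*w)/2 = -3*4*w²/2 = -6*w²)
x = 765 (x = -3*(-6*3² + 3)*5 = -3*(-6*9 + 3)*5 = -3*(-54 + 3)*5 = -(-153)*5 = -3*(-255) = 765)
(x²)² = (765²)² = 585225² = 342488300625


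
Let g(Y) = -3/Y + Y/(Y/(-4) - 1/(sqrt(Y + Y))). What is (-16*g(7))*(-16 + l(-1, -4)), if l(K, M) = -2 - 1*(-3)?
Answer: -509232/469 + 2688*sqrt(14)/67 ≈ -935.67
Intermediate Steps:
l(K, M) = 1 (l(K, M) = -2 + 3 = 1)
g(Y) = -3/Y + Y/(-Y/4 - sqrt(2)/(2*sqrt(Y))) (g(Y) = -3/Y + Y/(Y*(-1/4) - 1/(sqrt(2*Y))) = -3/Y + Y/(-Y/4 - 1/(sqrt(2)*sqrt(Y))) = -3/Y + Y/(-Y/4 - sqrt(2)/(2*sqrt(Y))))
(-16*g(7))*(-16 + l(-1, -4)) = (-16*(-12 - 4*sqrt(2)*7**(5/2) - 3*sqrt(2)*7**(3/2))/(4*7 + sqrt(2)*7**(5/2)))*(-16 + 1) = -16*(-12 - 4*sqrt(2)*49*sqrt(7) - 3*sqrt(2)*7*sqrt(7))/(28 + sqrt(2)*(49*sqrt(7)))*(-15) = -16*(-12 - 196*sqrt(14) - 21*sqrt(14))/(28 + 49*sqrt(14))*(-15) = -16*(-12 - 217*sqrt(14))/(28 + 49*sqrt(14))*(-15) = 240*(-12 - 217*sqrt(14))/(28 + 49*sqrt(14))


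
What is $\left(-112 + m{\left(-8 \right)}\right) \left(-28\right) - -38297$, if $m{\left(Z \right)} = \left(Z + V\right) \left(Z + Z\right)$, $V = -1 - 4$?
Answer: $35609$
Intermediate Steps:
$V = -5$ ($V = -1 - 4 = -5$)
$m{\left(Z \right)} = 2 Z \left(-5 + Z\right)$ ($m{\left(Z \right)} = \left(Z - 5\right) \left(Z + Z\right) = \left(-5 + Z\right) 2 Z = 2 Z \left(-5 + Z\right)$)
$\left(-112 + m{\left(-8 \right)}\right) \left(-28\right) - -38297 = \left(-112 + 2 \left(-8\right) \left(-5 - 8\right)\right) \left(-28\right) - -38297 = \left(-112 + 2 \left(-8\right) \left(-13\right)\right) \left(-28\right) + 38297 = \left(-112 + 208\right) \left(-28\right) + 38297 = 96 \left(-28\right) + 38297 = -2688 + 38297 = 35609$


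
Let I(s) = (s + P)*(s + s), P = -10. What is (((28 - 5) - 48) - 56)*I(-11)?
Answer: -37422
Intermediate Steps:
I(s) = 2*s*(-10 + s) (I(s) = (s - 10)*(s + s) = (-10 + s)*(2*s) = 2*s*(-10 + s))
(((28 - 5) - 48) - 56)*I(-11) = (((28 - 5) - 48) - 56)*(2*(-11)*(-10 - 11)) = ((23 - 48) - 56)*(2*(-11)*(-21)) = (-25 - 56)*462 = -81*462 = -37422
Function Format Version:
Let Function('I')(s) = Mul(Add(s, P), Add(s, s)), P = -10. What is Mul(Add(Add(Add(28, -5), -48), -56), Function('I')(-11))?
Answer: -37422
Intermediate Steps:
Function('I')(s) = Mul(2, s, Add(-10, s)) (Function('I')(s) = Mul(Add(s, -10), Add(s, s)) = Mul(Add(-10, s), Mul(2, s)) = Mul(2, s, Add(-10, s)))
Mul(Add(Add(Add(28, -5), -48), -56), Function('I')(-11)) = Mul(Add(Add(Add(28, -5), -48), -56), Mul(2, -11, Add(-10, -11))) = Mul(Add(Add(23, -48), -56), Mul(2, -11, -21)) = Mul(Add(-25, -56), 462) = Mul(-81, 462) = -37422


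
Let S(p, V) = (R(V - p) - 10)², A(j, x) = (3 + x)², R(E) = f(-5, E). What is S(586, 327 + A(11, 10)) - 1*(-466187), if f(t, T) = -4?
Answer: 466383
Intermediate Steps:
R(E) = -4
S(p, V) = 196 (S(p, V) = (-4 - 10)² = (-14)² = 196)
S(586, 327 + A(11, 10)) - 1*(-466187) = 196 - 1*(-466187) = 196 + 466187 = 466383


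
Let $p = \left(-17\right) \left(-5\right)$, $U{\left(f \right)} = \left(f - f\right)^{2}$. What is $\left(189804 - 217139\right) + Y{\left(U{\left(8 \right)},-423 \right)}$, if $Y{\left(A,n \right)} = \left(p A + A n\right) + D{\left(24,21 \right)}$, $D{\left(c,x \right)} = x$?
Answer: $-27314$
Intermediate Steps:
$U{\left(f \right)} = 0$ ($U{\left(f \right)} = 0^{2} = 0$)
$p = 85$
$Y{\left(A,n \right)} = 21 + 85 A + A n$ ($Y{\left(A,n \right)} = \left(85 A + A n\right) + 21 = 21 + 85 A + A n$)
$\left(189804 - 217139\right) + Y{\left(U{\left(8 \right)},-423 \right)} = \left(189804 - 217139\right) + \left(21 + 85 \cdot 0 + 0 \left(-423\right)\right) = -27335 + \left(21 + 0 + 0\right) = -27335 + 21 = -27314$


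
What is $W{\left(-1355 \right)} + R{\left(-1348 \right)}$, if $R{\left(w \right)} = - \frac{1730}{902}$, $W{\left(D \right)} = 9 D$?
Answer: $- \frac{5500810}{451} \approx -12197.0$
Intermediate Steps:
$R{\left(w \right)} = - \frac{865}{451}$ ($R{\left(w \right)} = \left(-1730\right) \frac{1}{902} = - \frac{865}{451}$)
$W{\left(-1355 \right)} + R{\left(-1348 \right)} = 9 \left(-1355\right) - \frac{865}{451} = -12195 - \frac{865}{451} = - \frac{5500810}{451}$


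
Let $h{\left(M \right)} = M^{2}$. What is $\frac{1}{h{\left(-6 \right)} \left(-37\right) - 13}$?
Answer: $- \frac{1}{1345} \approx -0.00074349$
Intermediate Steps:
$\frac{1}{h{\left(-6 \right)} \left(-37\right) - 13} = \frac{1}{\left(-6\right)^{2} \left(-37\right) - 13} = \frac{1}{36 \left(-37\right) - 13} = \frac{1}{-1332 - 13} = \frac{1}{-1345} = - \frac{1}{1345}$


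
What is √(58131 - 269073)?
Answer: 3*I*√23438 ≈ 459.28*I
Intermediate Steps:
√(58131 - 269073) = √(-210942) = 3*I*√23438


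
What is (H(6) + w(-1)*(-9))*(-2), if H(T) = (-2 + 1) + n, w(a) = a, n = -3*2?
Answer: -4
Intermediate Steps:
n = -6
H(T) = -7 (H(T) = (-2 + 1) - 6 = -1 - 6 = -7)
(H(6) + w(-1)*(-9))*(-2) = (-7 - 1*(-9))*(-2) = (-7 + 9)*(-2) = 2*(-2) = -4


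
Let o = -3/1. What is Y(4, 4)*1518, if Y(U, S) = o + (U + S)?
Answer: 7590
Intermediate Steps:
o = -3 (o = -3*1 = -3)
Y(U, S) = -3 + S + U (Y(U, S) = -3 + (U + S) = -3 + (S + U) = -3 + S + U)
Y(4, 4)*1518 = (-3 + 4 + 4)*1518 = 5*1518 = 7590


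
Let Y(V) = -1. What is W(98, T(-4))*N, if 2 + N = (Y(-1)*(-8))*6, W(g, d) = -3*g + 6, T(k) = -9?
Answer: -13248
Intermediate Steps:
W(g, d) = 6 - 3*g
N = 46 (N = -2 - 1*(-8)*6 = -2 + 8*6 = -2 + 48 = 46)
W(98, T(-4))*N = (6 - 3*98)*46 = (6 - 294)*46 = -288*46 = -13248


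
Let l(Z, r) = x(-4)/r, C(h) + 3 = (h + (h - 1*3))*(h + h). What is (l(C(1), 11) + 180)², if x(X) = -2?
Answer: 3912484/121 ≈ 32335.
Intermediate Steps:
C(h) = -3 + 2*h*(-3 + 2*h) (C(h) = -3 + (h + (h - 1*3))*(h + h) = -3 + (h + (h - 3))*(2*h) = -3 + (h + (-3 + h))*(2*h) = -3 + (-3 + 2*h)*(2*h) = -3 + 2*h*(-3 + 2*h))
l(Z, r) = -2/r
(l(C(1), 11) + 180)² = (-2/11 + 180)² = (1978/11)² = 3912484/121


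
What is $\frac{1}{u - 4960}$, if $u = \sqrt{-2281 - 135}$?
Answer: $- \frac{310}{1537751} - \frac{i \sqrt{151}}{6151004} \approx -0.00020159 - 1.9978 \cdot 10^{-6} i$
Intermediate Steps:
$u = 4 i \sqrt{151}$ ($u = \sqrt{-2416} = 4 i \sqrt{151} \approx 49.153 i$)
$\frac{1}{u - 4960} = \frac{1}{4 i \sqrt{151} - 4960} = \frac{1}{-4960 + 4 i \sqrt{151}}$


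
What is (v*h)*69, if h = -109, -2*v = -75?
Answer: -564075/2 ≈ -2.8204e+5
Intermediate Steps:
v = 75/2 (v = -1/2*(-75) = 75/2 ≈ 37.500)
(v*h)*69 = ((75/2)*(-109))*69 = -8175/2*69 = -564075/2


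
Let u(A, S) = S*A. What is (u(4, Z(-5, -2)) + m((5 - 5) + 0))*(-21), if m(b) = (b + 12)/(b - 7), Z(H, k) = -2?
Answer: 204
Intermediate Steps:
m(b) = (12 + b)/(-7 + b)
u(A, S) = A*S
(u(4, Z(-5, -2)) + m((5 - 5) + 0))*(-21) = (4*(-2) + (12 + ((5 - 5) + 0))/(-7 + ((5 - 5) + 0)))*(-21) = (-8 + (12 + (0 + 0))/(-7 + (0 + 0)))*(-21) = (-8 + (12 + 0)/(-7 + 0))*(-21) = (-8 + 12/(-7))*(-21) = (-8 - ⅐*12)*(-21) = (-8 - 12/7)*(-21) = -68/7*(-21) = 204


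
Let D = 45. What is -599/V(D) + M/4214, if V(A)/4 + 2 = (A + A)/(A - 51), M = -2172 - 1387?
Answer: 1141087/143276 ≈ 7.9643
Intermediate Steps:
M = -3559
V(A) = -8 + 8*A/(-51 + A) (V(A) = -8 + 4*((A + A)/(A - 51)) = -8 + 4*((2*A)/(-51 + A)) = -8 + 4*(2*A/(-51 + A)) = -8 + 8*A/(-51 + A))
-599/V(D) + M/4214 = -599/(408/(-51 + 45)) - 3559/4214 = -599/(408/(-6)) - 3559*1/4214 = -599/(408*(-⅙)) - 3559/4214 = -599/(-68) - 3559/4214 = -599*(-1/68) - 3559/4214 = 599/68 - 3559/4214 = 1141087/143276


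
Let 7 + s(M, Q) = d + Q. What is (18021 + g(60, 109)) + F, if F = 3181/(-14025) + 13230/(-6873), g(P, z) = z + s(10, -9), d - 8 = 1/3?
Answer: 194074846018/10710425 ≈ 18120.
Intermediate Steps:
d = 25/3 (d = 8 + 1/3 = 8 + ⅓ = 25/3 ≈ 8.3333)
s(M, Q) = 4/3 + Q (s(M, Q) = -7 + (25/3 + Q) = 4/3 + Q)
g(P, z) = -23/3 + z (g(P, z) = z + (4/3 - 9) = z - 23/3 = -23/3 + z)
F = -69137921/32131275 (F = 3181*(-1/14025) + 13230*(-1/6873) = -3181/14025 - 4410/2291 = -69137921/32131275 ≈ -2.1517)
(18021 + g(60, 109)) + F = (18021 + (-23/3 + 109)) - 69137921/32131275 = (18021 + 304/3) - 69137921/32131275 = 54367/3 - 69137921/32131275 = 194074846018/10710425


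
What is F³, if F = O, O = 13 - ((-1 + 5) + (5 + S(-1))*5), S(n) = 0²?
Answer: -4096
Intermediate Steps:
S(n) = 0
O = -16 (O = 13 - ((-1 + 5) + (5 + 0)*5) = 13 - (4 + 5*5) = 13 - (4 + 25) = 13 - 1*29 = 13 - 29 = -16)
F = -16
F³ = (-16)³ = -4096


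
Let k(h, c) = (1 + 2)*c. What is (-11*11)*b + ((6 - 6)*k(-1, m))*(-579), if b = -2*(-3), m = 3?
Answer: -726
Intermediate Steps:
k(h, c) = 3*c
b = 6
(-11*11)*b + ((6 - 6)*k(-1, m))*(-579) = -11*11*6 + ((6 - 6)*(3*3))*(-579) = -121*6 + (0*9)*(-579) = -726 + 0*(-579) = -726 + 0 = -726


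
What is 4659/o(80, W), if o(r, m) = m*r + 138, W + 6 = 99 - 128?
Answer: -4659/2662 ≈ -1.7502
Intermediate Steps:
W = -35 (W = -6 + (99 - 128) = -6 - 29 = -35)
o(r, m) = 138 + m*r
4659/o(80, W) = 4659/(138 - 35*80) = 4659/(138 - 2800) = 4659/(-2662) = 4659*(-1/2662) = -4659/2662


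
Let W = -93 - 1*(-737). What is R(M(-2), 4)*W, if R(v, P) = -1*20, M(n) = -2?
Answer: -12880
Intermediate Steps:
W = 644 (W = -93 + 737 = 644)
R(v, P) = -20
R(M(-2), 4)*W = -20*644 = -12880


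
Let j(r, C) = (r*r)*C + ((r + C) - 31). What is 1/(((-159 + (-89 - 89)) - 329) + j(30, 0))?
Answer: -1/667 ≈ -0.0014993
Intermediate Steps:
j(r, C) = -31 + C + r + C*r² (j(r, C) = r²*C + ((C + r) - 31) = C*r² + (-31 + C + r) = -31 + C + r + C*r²)
1/(((-159 + (-89 - 89)) - 329) + j(30, 0)) = 1/(((-159 + (-89 - 89)) - 329) + (-31 + 0 + 30 + 0*30²)) = 1/(((-159 - 178) - 329) + (-31 + 0 + 30 + 0*900)) = 1/((-337 - 329) + (-31 + 0 + 30 + 0)) = 1/(-666 - 1) = 1/(-667) = -1/667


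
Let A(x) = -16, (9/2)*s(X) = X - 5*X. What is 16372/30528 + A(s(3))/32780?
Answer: 33511607/62544240 ≈ 0.53581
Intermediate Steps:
s(X) = -8*X/9 (s(X) = 2*(X - 5*X)/9 = 2*(-4*X)/9 = -8*X/9)
16372/30528 + A(s(3))/32780 = 16372/30528 - 16/32780 = 16372*(1/30528) - 16*1/32780 = 4093/7632 - 4/8195 = 33511607/62544240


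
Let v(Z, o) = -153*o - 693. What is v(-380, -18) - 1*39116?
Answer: -37055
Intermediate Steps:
v(Z, o) = -693 - 153*o
v(-380, -18) - 1*39116 = (-693 - 153*(-18)) - 1*39116 = (-693 + 2754) - 39116 = 2061 - 39116 = -37055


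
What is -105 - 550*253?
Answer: -139255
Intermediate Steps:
-105 - 550*253 = -105 - 139150 = -139255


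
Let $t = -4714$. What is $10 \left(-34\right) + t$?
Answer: $-5054$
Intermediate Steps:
$10 \left(-34\right) + t = 10 \left(-34\right) - 4714 = -340 - 4714 = -5054$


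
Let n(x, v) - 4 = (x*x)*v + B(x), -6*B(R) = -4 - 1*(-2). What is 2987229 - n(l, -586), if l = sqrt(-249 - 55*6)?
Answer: 7943792/3 ≈ 2.6479e+6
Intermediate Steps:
B(R) = 1/3 (B(R) = -(-4 - 1*(-2))/6 = -(-4 + 2)/6 = -1/6*(-2) = 1/3)
l = I*sqrt(579) (l = sqrt(-249 - 330) = sqrt(-579) = I*sqrt(579) ≈ 24.062*I)
n(x, v) = 13/3 + v*x**2 (n(x, v) = 4 + ((x*x)*v + 1/3) = 4 + (x**2*v + 1/3) = 4 + (v*x**2 + 1/3) = 4 + (1/3 + v*x**2) = 13/3 + v*x**2)
2987229 - n(l, -586) = 2987229 - (13/3 - 586*(I*sqrt(579))**2) = 2987229 - (13/3 - 586*(-579)) = 2987229 - (13/3 + 339294) = 2987229 - 1*1017895/3 = 2987229 - 1017895/3 = 7943792/3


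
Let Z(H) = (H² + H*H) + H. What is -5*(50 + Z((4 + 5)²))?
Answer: -66265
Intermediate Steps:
Z(H) = H + 2*H² (Z(H) = (H² + H²) + H = 2*H² + H = H + 2*H²)
-5*(50 + Z((4 + 5)²)) = -5*(50 + (4 + 5)²*(1 + 2*(4 + 5)²)) = -5*(50 + 9²*(1 + 2*9²)) = -5*(50 + 81*(1 + 2*81)) = -5*(50 + 81*(1 + 162)) = -5*(50 + 81*163) = -5*(50 + 13203) = -5*13253 = -66265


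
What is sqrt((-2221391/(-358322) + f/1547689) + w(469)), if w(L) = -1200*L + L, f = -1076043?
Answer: I*sqrt(172942651704482785447519864810)/554571017858 ≈ 749.88*I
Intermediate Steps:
w(L) = -1199*L
sqrt((-2221391/(-358322) + f/1547689) + w(469)) = sqrt((-2221391/(-358322) - 1076043/1547689) - 1199*469) = sqrt((-2221391*(-1/358322) - 1076043*1/1547689) - 562331) = sqrt((2221391/358322 - 1076043/1547689) - 562331) = sqrt(3052452535553/554571017858 - 562331) = sqrt(-311849422590571445/554571017858) = I*sqrt(172942651704482785447519864810)/554571017858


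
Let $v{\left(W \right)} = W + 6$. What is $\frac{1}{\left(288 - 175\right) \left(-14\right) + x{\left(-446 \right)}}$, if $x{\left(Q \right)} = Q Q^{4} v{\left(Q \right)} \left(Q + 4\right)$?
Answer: $- \frac{1}{3432015490613334062} \approx -2.9137 \cdot 10^{-19}$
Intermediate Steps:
$v{\left(W \right)} = 6 + W$
$x{\left(Q \right)} = Q^{5} \left(4 + Q\right) \left(6 + Q\right)$ ($x{\left(Q \right)} = Q Q^{4} \left(6 + Q\right) \left(Q + 4\right) = Q^{5} \left(6 + Q\right) \left(4 + Q\right) = Q^{5} \left(4 + Q\right) \left(6 + Q\right)$)
$\frac{1}{\left(288 - 175\right) \left(-14\right) + x{\left(-446 \right)}} = \frac{1}{\left(288 - 175\right) \left(-14\right) + \left(-446\right)^{5} \left(4 - 446\right) \left(6 - 446\right)} = \frac{1}{113 \left(-14\right) - \left(-7800035205939392\right) \left(-440\right)} = \frac{1}{-1582 - 3432015490613332480} = \frac{1}{-3432015490613334062} = - \frac{1}{3432015490613334062}$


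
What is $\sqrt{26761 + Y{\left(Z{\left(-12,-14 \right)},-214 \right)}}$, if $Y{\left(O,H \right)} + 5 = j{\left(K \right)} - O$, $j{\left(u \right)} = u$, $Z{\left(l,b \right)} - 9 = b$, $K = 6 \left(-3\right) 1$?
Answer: $\sqrt{26743} \approx 163.53$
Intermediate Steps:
$K = -18$ ($K = \left(-18\right) 1 = -18$)
$Z{\left(l,b \right)} = 9 + b$
$Y{\left(O,H \right)} = -23 - O$ ($Y{\left(O,H \right)} = -5 - \left(18 + O\right) = -23 - O$)
$\sqrt{26761 + Y{\left(Z{\left(-12,-14 \right)},-214 \right)}} = \sqrt{26761 - 18} = \sqrt{26743}$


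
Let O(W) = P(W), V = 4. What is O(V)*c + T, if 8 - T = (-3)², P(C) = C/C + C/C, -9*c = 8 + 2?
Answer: -29/9 ≈ -3.2222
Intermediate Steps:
c = -10/9 (c = -(8 + 2)/9 = -⅑*10 = -10/9 ≈ -1.1111)
P(C) = 2 (P(C) = 1 + 1 = 2)
T = -1 (T = 8 - 1*(-3)² = 8 - 1*9 = 8 - 9 = -1)
O(W) = 2
O(V)*c + T = 2*(-10/9) - 1 = -20/9 - 1 = -29/9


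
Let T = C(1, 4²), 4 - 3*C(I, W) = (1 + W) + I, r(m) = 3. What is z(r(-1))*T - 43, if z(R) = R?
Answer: -57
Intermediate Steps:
C(I, W) = 1 - I/3 - W/3 (C(I, W) = 4/3 - ((1 + W) + I)/3 = 4/3 - (1 + I + W)/3 = 4/3 + (-⅓ - I/3 - W/3) = 1 - I/3 - W/3)
T = -14/3 (T = 1 - ⅓*1 - ⅓*4² = 1 - ⅓ - ⅓*16 = 1 - ⅓ - 16/3 = -14/3 ≈ -4.6667)
z(r(-1))*T - 43 = 3*(-14/3) - 43 = -14 - 43 = -57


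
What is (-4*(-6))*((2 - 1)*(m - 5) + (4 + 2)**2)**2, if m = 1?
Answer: 24576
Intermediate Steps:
(-4*(-6))*((2 - 1)*(m - 5) + (4 + 2)**2)**2 = (-4*(-6))*((2 - 1)*(1 - 5) + (4 + 2)**2)**2 = 24*(1*(-4) + 6**2)**2 = 24*(-4 + 36)**2 = 24*32**2 = 24*1024 = 24576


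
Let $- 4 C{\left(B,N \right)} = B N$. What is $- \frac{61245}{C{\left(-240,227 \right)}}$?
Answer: $- \frac{4083}{908} \approx -4.4967$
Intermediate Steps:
$C{\left(B,N \right)} = - \frac{B N}{4}$
$- \frac{61245}{C{\left(-240,227 \right)}} = - \frac{61245}{\left(- \frac{1}{4}\right) \left(-240\right) 227} = - \frac{61245}{13620} = \left(-61245\right) \frac{1}{13620} = - \frac{4083}{908}$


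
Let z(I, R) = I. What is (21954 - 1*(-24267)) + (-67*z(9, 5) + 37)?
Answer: 45655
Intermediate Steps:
(21954 - 1*(-24267)) + (-67*z(9, 5) + 37) = (21954 - 1*(-24267)) + (-67*9 + 37) = (21954 + 24267) + (-603 + 37) = 46221 - 566 = 45655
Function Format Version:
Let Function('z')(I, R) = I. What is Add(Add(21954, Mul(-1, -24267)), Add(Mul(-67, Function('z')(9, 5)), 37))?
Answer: 45655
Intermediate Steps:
Add(Add(21954, Mul(-1, -24267)), Add(Mul(-67, Function('z')(9, 5)), 37)) = Add(Add(21954, Mul(-1, -24267)), Add(Mul(-67, 9), 37)) = Add(Add(21954, 24267), Add(-603, 37)) = Add(46221, -566) = 45655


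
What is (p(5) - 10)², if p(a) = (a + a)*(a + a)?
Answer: 8100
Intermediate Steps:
p(a) = 4*a² (p(a) = (2*a)*(2*a) = 4*a²)
(p(5) - 10)² = (4*5² - 10)² = (4*25 - 10)² = (100 - 10)² = 90² = 8100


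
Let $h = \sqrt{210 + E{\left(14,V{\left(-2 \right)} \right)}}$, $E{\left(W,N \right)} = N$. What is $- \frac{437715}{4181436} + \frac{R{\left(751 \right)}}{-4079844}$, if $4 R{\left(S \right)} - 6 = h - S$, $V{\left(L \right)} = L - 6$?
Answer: $- \frac{66112226815}{631837280592} - \frac{\sqrt{202}}{16319376} \approx -0.10464$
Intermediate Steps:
$V{\left(L \right)} = -6 + L$ ($V{\left(L \right)} = L - 6 = -6 + L$)
$h = \sqrt{202}$ ($h = \sqrt{210 - 8} = \sqrt{202} \approx 14.213$)
$R{\left(S \right)} = \frac{3}{2} - \frac{S}{4} + \frac{\sqrt{202}}{4}$ ($R{\left(S \right)} = \frac{3}{2} + \frac{\sqrt{202} - S}{4} = \frac{3}{2} - \left(- \frac{\sqrt{202}}{4} + \frac{S}{4}\right) = \frac{3}{2} - \frac{S}{4} + \frac{\sqrt{202}}{4}$)
$- \frac{437715}{4181436} + \frac{R{\left(751 \right)}}{-4079844} = - \frac{437715}{4181436} + \frac{\frac{3}{2} - \frac{751}{4} + \frac{\sqrt{202}}{4}}{-4079844} = \left(-437715\right) \frac{1}{4181436} + \left(\frac{3}{2} - \frac{751}{4} + \frac{\sqrt{202}}{4}\right) \left(- \frac{1}{4079844}\right) = - \frac{48635}{464604} + \left(- \frac{745}{4} + \frac{\sqrt{202}}{4}\right) \left(- \frac{1}{4079844}\right) = - \frac{48635}{464604} + \left(\frac{745}{16319376} - \frac{\sqrt{202}}{16319376}\right) = - \frac{66112226815}{631837280592} - \frac{\sqrt{202}}{16319376}$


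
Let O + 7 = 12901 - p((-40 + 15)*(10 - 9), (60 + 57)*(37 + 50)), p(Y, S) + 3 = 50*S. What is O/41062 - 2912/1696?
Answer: -30027451/2176286 ≈ -13.798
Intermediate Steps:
p(Y, S) = -3 + 50*S
O = -496053 (O = -7 + (12901 - (-3 + 50*((60 + 57)*(37 + 50)))) = -7 + (12901 - (-3 + 50*(117*87))) = -7 + (12901 - (-3 + 50*10179)) = -7 + (12901 - (-3 + 508950)) = -7 + (12901 - 1*508947) = -7 + (12901 - 508947) = -7 - 496046 = -496053)
O/41062 - 2912/1696 = -496053/41062 - 2912/1696 = -496053*1/41062 - 2912*1/1696 = -496053/41062 - 91/53 = -30027451/2176286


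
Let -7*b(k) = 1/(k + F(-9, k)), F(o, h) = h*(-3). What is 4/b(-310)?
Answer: -17360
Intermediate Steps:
F(o, h) = -3*h
b(k) = 1/(14*k) (b(k) = -1/(7*(k - 3*k)) = -(-1/(2*k))/7 = -(-1)/(14*k) = 1/(14*k))
4/b(-310) = 4/(((1/14)/(-310))) = 4/(((1/14)*(-1/310))) = 4/(-1/4340) = 4*(-4340) = -17360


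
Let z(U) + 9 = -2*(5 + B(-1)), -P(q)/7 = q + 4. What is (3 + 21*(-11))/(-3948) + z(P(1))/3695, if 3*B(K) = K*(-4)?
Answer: 37846/729393 ≈ 0.051887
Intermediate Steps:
B(K) = -4*K/3 (B(K) = (K*(-4))/3 = (-4*K)/3 = -4*K/3)
P(q) = -28 - 7*q (P(q) = -7*(q + 4) = -7*(4 + q) = -28 - 7*q)
z(U) = -65/3 (z(U) = -9 - 2*(5 - 4/3*(-1)) = -9 - 2*(5 + 4/3) = -9 - 2*19/3 = -9 - 38/3 = -65/3)
(3 + 21*(-11))/(-3948) + z(P(1))/3695 = (3 + 21*(-11))/(-3948) - 65/3/3695 = (3 - 231)*(-1/3948) - 65/3*1/3695 = -228*(-1/3948) - 13/2217 = 19/329 - 13/2217 = 37846/729393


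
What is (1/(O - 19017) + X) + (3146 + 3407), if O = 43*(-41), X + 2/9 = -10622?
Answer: -761025949/187020 ≈ -4069.2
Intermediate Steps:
X = -95600/9 (X = -2/9 - 10622 = -95600/9 ≈ -10622.)
O = -1763
(1/(O - 19017) + X) + (3146 + 3407) = (1/(-1763 - 19017) - 95600/9) + (3146 + 3407) = (1/(-20780) - 95600/9) + 6553 = (-1/20780 - 95600/9) + 6553 = -1986568009/187020 + 6553 = -761025949/187020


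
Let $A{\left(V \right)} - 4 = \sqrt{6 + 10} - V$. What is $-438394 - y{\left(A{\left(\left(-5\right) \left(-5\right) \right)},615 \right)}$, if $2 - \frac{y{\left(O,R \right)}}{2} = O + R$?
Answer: $-437202$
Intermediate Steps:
$A{\left(V \right)} = 8 - V$ ($A{\left(V \right)} = 4 - \left(V - \sqrt{6 + 10}\right) = 4 - \left(-4 + V\right) = 8 - V$)
$y{\left(O,R \right)} = 4 - 2 O - 2 R$ ($y{\left(O,R \right)} = 4 - 2 \left(O + R\right) = 4 - \left(2 O + 2 R\right) = 4 - 2 O - 2 R$)
$-438394 - y{\left(A{\left(\left(-5\right) \left(-5\right) \right)},615 \right)} = -438394 - \left(4 - 2 \left(8 - \left(-5\right) \left(-5\right)\right) - 1230\right) = -438394 - \left(4 - 2 \left(8 - 25\right) - 1230\right) = -438394 - \left(4 - -34 - 1230\right) = -438394 - \left(4 + 34 - 1230\right) = -438394 - -1192 = -438394 + 1192 = -437202$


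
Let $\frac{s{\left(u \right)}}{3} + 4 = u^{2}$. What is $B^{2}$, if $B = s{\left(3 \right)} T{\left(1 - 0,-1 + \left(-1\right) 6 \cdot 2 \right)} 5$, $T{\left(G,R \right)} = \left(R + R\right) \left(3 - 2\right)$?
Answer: $3802500$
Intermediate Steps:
$s{\left(u \right)} = -12 + 3 u^{2}$
$T{\left(G,R \right)} = 2 R$ ($T{\left(G,R \right)} = 2 R 1 = 2 R$)
$B = -1950$ ($B = \left(-12 + 3 \cdot 3^{2}\right) 2 \left(-1 + \left(-1\right) 6 \cdot 2\right) 5 = \left(-12 + 3 \cdot 9\right) 2 \left(-1 - 12\right) 5 = \left(-12 + 27\right) 2 \left(-1 - 12\right) 5 = 15 \cdot 2 \left(-13\right) 5 = 15 \left(-26\right) 5 = \left(-390\right) 5 = -1950$)
$B^{2} = \left(-1950\right)^{2} = 3802500$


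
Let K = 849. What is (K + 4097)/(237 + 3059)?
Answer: 2473/1648 ≈ 1.5006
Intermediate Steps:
(K + 4097)/(237 + 3059) = (849 + 4097)/(237 + 3059) = 4946/3296 = 4946*(1/3296) = 2473/1648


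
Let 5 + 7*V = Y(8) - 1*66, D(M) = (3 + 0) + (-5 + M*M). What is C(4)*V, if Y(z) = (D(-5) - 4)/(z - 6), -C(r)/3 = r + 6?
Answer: 1845/7 ≈ 263.57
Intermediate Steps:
C(r) = -18 - 3*r (C(r) = -3*(r + 6) = -3*(6 + r) = -18 - 3*r)
D(M) = -2 + M**2 (D(M) = 3 + (-5 + M**2) = -2 + M**2)
Y(z) = 19/(-6 + z) (Y(z) = ((-2 + (-5)**2) - 4)/(z - 6) = ((-2 + 25) - 4)/(-6 + z) = (23 - 4)/(-6 + z) = 19/(-6 + z))
V = -123/14 (V = -5/7 + (19/(-6 + 8) - 1*66)/7 = -5/7 + (19/2 - 66)/7 = -5/7 + (1/7)*(-113/2) = -5/7 - 113/14 = -123/14 ≈ -8.7857)
C(4)*V = (-18 - 3*4)*(-123/14) = (-18 - 12)*(-123/14) = -30*(-123/14) = 1845/7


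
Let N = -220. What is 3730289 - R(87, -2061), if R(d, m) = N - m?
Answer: 3728448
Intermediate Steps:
R(d, m) = -220 - m
3730289 - R(87, -2061) = 3730289 - (-220 - 1*(-2061)) = 3730289 - (-220 + 2061) = 3730289 - 1*1841 = 3730289 - 1841 = 3728448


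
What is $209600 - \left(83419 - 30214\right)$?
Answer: $156395$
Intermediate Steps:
$209600 - \left(83419 - 30214\right) = 209600 - 53205 = 156395$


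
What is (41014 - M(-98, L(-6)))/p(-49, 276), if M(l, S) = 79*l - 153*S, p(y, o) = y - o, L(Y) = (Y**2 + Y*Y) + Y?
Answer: -58854/325 ≈ -181.09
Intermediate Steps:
L(Y) = Y + 2*Y**2 (L(Y) = (Y**2 + Y**2) + Y = 2*Y**2 + Y = Y + 2*Y**2)
M(l, S) = -153*S + 79*l
(41014 - M(-98, L(-6)))/p(-49, 276) = (41014 - (-(-918)*(1 + 2*(-6)) + 79*(-98)))/(-49 - 1*276) = (41014 - (-(-918)*(1 - 12) - 7742))/(-49 - 276) = (41014 - (-(-918)*(-11) - 7742))/(-325) = (41014 - (-153*66 - 7742))*(-1/325) = (41014 - (-10098 - 7742))*(-1/325) = (41014 - 1*(-17840))*(-1/325) = (41014 + 17840)*(-1/325) = 58854*(-1/325) = -58854/325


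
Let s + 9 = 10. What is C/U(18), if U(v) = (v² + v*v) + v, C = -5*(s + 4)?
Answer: -25/666 ≈ -0.037538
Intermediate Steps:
s = 1 (s = -9 + 10 = 1)
C = -25 (C = -5*(1 + 4) = -5*5 = -25)
U(v) = v + 2*v² (U(v) = (v² + v²) + v = 2*v² + v = v + 2*v²)
C/U(18) = -25*1/(18*(1 + 2*18)) = -25*1/(18*(1 + 36)) = -25/(18*37) = -25/666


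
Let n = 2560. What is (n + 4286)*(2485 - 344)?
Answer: 14657286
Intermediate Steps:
(n + 4286)*(2485 - 344) = (2560 + 4286)*(2485 - 344) = 6846*2141 = 14657286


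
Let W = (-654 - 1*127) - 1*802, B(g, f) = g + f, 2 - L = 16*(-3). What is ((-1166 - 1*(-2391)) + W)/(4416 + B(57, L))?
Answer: -358/4523 ≈ -0.079151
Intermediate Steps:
L = 50 (L = 2 - 16*(-3) = 2 - 1*(-48) = 2 + 48 = 50)
B(g, f) = f + g
W = -1583 (W = (-654 - 127) - 802 = -781 - 802 = -1583)
((-1166 - 1*(-2391)) + W)/(4416 + B(57, L)) = ((-1166 - 1*(-2391)) - 1583)/(4416 + (50 + 57)) = ((-1166 + 2391) - 1583)/(4416 + 107) = (1225 - 1583)/4523 = -358*1/4523 = -358/4523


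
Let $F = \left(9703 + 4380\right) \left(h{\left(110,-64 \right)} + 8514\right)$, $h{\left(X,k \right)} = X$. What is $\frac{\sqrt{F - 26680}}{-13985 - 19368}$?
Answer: $- \frac{2 \sqrt{30356278}}{33353} \approx -0.33038$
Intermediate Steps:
$F = 121451792$ ($F = \left(9703 + 4380\right) \left(110 + 8514\right) = 14083 \cdot 8624 = 121451792$)
$\frac{\sqrt{F - 26680}}{-13985 - 19368} = \frac{\sqrt{121451792 - 26680}}{-13985 - 19368} = \frac{\sqrt{121425112}}{-13985 - 19368} = \frac{2 \sqrt{30356278}}{-33353} = 2 \sqrt{30356278} \left(- \frac{1}{33353}\right) = - \frac{2 \sqrt{30356278}}{33353}$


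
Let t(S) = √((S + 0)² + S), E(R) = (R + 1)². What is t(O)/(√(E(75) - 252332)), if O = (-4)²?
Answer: -2*I*√1047863/61639 ≈ -0.033214*I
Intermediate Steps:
O = 16
E(R) = (1 + R)²
t(S) = √(S + S²) (t(S) = √(S² + S) = √(S + S²))
t(O)/(√(E(75) - 252332)) = √(16*(1 + 16))/(√((1 + 75)² - 252332)) = √(16*17)/(√(76² - 252332)) = √272/(√(5776 - 252332)) = (4*√17)/(√(-246556)) = (4*√17)/((2*I*√61639)) = (4*√17)*(-I*√61639/123278) = -2*I*√1047863/61639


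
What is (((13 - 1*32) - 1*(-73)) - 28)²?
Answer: 676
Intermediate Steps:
(((13 - 1*32) - 1*(-73)) - 28)² = (((13 - 32) + 73) - 28)² = ((-19 + 73) - 28)² = (54 - 28)² = 26² = 676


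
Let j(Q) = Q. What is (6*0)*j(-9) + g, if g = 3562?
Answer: 3562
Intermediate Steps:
(6*0)*j(-9) + g = (6*0)*(-9) + 3562 = 0*(-9) + 3562 = 0 + 3562 = 3562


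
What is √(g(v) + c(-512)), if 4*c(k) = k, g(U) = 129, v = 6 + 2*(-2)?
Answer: 1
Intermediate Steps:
v = 2 (v = 6 - 4 = 2)
c(k) = k/4
√(g(v) + c(-512)) = √(129 + (¼)*(-512)) = √(129 - 128) = √1 = 1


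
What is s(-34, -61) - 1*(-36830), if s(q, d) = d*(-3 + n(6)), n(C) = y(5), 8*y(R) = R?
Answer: 295799/8 ≈ 36975.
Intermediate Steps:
y(R) = R/8
n(C) = 5/8 (n(C) = (⅛)*5 = 5/8)
s(q, d) = -19*d/8 (s(q, d) = d*(-3 + 5/8) = d*(-19/8) = -19*d/8)
s(-34, -61) - 1*(-36830) = -19/8*(-61) - 1*(-36830) = 1159/8 + 36830 = 295799/8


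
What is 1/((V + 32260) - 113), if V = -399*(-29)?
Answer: 1/43718 ≈ 2.2874e-5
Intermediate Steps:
V = 11571
1/((V + 32260) - 113) = 1/((11571 + 32260) - 113) = 1/(43831 - 113) = 1/43718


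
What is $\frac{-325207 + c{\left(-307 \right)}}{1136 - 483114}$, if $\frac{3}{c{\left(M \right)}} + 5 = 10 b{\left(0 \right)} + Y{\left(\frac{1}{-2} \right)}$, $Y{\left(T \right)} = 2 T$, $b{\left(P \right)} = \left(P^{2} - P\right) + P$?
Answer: $\frac{650415}{963956} \approx 0.67474$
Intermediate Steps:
$b{\left(P \right)} = P^{2}$
$c{\left(M \right)} = - \frac{1}{2}$ ($c{\left(M \right)} = \frac{3}{-5 + \left(10 \cdot 0^{2} + \frac{2}{-2}\right)} = \frac{3}{-5 + \left(10 \cdot 0 + 2 \left(- \frac{1}{2}\right)\right)} = \frac{3}{-5 + \left(0 - 1\right)} = \frac{3}{-5 - 1} = \frac{3}{-6} = 3 \left(- \frac{1}{6}\right) = - \frac{1}{2}$)
$\frac{-325207 + c{\left(-307 \right)}}{1136 - 483114} = \frac{-325207 - \frac{1}{2}}{1136 - 483114} = - \frac{650415}{2 \left(-481978\right)} = \left(- \frac{650415}{2}\right) \left(- \frac{1}{481978}\right) = \frac{650415}{963956}$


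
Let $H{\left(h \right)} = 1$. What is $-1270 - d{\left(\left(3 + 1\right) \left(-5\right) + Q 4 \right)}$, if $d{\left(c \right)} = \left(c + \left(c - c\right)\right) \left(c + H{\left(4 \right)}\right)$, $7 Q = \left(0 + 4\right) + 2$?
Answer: $- \frac{74874}{49} \approx -1528.0$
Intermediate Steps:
$Q = \frac{6}{7}$ ($Q = \frac{\left(0 + 4\right) + 2}{7} = \frac{4 + 2}{7} = \frac{1}{7} \cdot 6 = \frac{6}{7} \approx 0.85714$)
$d{\left(c \right)} = c \left(1 + c\right)$ ($d{\left(c \right)} = \left(c + \left(c - c\right)\right) \left(c + 1\right) = \left(c + 0\right) \left(1 + c\right) = c \left(1 + c\right)$)
$-1270 - d{\left(\left(3 + 1\right) \left(-5\right) + Q 4 \right)} = -1270 - \left(\left(3 + 1\right) \left(-5\right) + \frac{6}{7} \cdot 4\right) \left(1 + \left(\left(3 + 1\right) \left(-5\right) + \frac{6}{7} \cdot 4\right)\right) = -1270 - \left(4 \left(-5\right) + \frac{24}{7}\right) \left(1 + \left(4 \left(-5\right) + \frac{24}{7}\right)\right) = -1270 - \left(-20 + \frac{24}{7}\right) \left(1 + \left(-20 + \frac{24}{7}\right)\right) = -1270 - - \frac{116 \left(1 - \frac{116}{7}\right)}{7} = -1270 - \left(- \frac{116}{7}\right) \left(- \frac{109}{7}\right) = -1270 - \frac{12644}{49} = - \frac{74874}{49}$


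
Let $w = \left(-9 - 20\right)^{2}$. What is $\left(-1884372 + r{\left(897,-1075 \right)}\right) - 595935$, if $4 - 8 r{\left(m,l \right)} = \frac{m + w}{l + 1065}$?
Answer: $- \frac{99211391}{40} \approx -2.4803 \cdot 10^{6}$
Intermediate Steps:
$w = 841$ ($w = \left(-29\right)^{2} = 841$)
$r{\left(m,l \right)} = \frac{1}{2} - \frac{841 + m}{8 \left(1065 + l\right)}$ ($r{\left(m,l \right)} = \frac{1}{2} - \frac{\left(m + 841\right) \frac{1}{l + 1065}}{8} = \frac{1}{2} - \frac{\left(841 + m\right) \frac{1}{1065 + l}}{8} = \frac{1}{2} - \frac{\frac{1}{1065 + l} \left(841 + m\right)}{8} = \frac{1}{2} - \frac{841 + m}{8 \left(1065 + l\right)}$)
$\left(-1884372 + r{\left(897,-1075 \right)}\right) - 595935 = \left(-1884372 + \frac{3419 - 897 + 4 \left(-1075\right)}{8 \left(1065 - 1075\right)}\right) - 595935 = \left(-1884372 + \frac{3419 - 897 - 4300}{8 \left(-10\right)}\right) - 595935 = \left(-1884372 + \frac{1}{8} \left(- \frac{1}{10}\right) \left(-1778\right)\right) - 595935 = \left(-1884372 + \frac{889}{40}\right) - 595935 = - \frac{75373991}{40} - 595935 = - \frac{99211391}{40}$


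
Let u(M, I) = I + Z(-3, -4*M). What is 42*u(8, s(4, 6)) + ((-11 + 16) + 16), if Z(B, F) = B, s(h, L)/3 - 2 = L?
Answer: 903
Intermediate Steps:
s(h, L) = 6 + 3*L
u(M, I) = -3 + I (u(M, I) = I - 3 = -3 + I)
42*u(8, s(4, 6)) + ((-11 + 16) + 16) = 42*(-3 + (6 + 3*6)) + ((-11 + 16) + 16) = 42*(-3 + (6 + 18)) + (5 + 16) = 42*(-3 + 24) + 21 = 42*21 + 21 = 882 + 21 = 903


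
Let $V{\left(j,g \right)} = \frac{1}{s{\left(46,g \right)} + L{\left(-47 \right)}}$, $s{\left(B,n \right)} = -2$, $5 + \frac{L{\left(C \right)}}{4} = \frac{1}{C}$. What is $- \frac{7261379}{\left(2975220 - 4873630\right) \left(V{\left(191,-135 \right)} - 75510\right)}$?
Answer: $- \frac{3768655701}{74398144005535} \approx -5.0655 \cdot 10^{-5}$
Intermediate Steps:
$L{\left(C \right)} = -20 + \frac{4}{C}$
$V{\left(j,g \right)} = - \frac{47}{1038}$ ($V{\left(j,g \right)} = \frac{1}{-2 - \left(20 - \frac{4}{-47}\right)} = \frac{1}{-2 + \left(-20 + 4 \left(- \frac{1}{47}\right)\right)} = \frac{1}{-2 - \frac{944}{47}} = \frac{1}{- \frac{1038}{47}} = - \frac{47}{1038}$)
$- \frac{7261379}{\left(2975220 - 4873630\right) \left(V{\left(191,-135 \right)} - 75510\right)} = - \frac{7261379}{\left(2975220 - 4873630\right) \left(- \frac{47}{1038} - 75510\right)} = - \frac{7261379}{\left(-1898410\right) \left(- \frac{78379427}{1038}\right)} = - \frac{7261379}{\frac{74398144005535}{519}} = \left(-7261379\right) \frac{519}{74398144005535} = - \frac{3768655701}{74398144005535}$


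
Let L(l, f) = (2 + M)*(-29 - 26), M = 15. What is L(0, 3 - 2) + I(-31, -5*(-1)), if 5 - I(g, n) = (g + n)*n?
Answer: -800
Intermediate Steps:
L(l, f) = -935 (L(l, f) = (2 + 15)*(-29 - 26) = 17*(-55) = -935)
I(g, n) = 5 - n*(g + n) (I(g, n) = 5 - (g + n)*n = 5 - n*(g + n))
L(0, 3 - 2) + I(-31, -5*(-1)) = -935 + (5 - (-5*(-1))**2 - 1*(-31)*(-5*(-1))) = -935 + (5 - 1*5**2 - 1*(-31)*5) = -935 + (5 - 1*25 + 155) = -935 + (5 - 25 + 155) = -935 + 135 = -800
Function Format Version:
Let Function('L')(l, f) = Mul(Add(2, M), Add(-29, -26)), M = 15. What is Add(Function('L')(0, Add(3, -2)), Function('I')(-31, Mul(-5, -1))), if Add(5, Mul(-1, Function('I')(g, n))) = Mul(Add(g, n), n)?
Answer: -800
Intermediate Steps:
Function('L')(l, f) = -935 (Function('L')(l, f) = Mul(Add(2, 15), Add(-29, -26)) = Mul(17, -55) = -935)
Function('I')(g, n) = Add(5, Mul(-1, n, Add(g, n))) (Function('I')(g, n) = Add(5, Mul(-1, Mul(Add(g, n), n))) = Add(5, Mul(-1, Mul(n, Add(g, n)))) = Add(5, Mul(-1, n, Add(g, n))))
Add(Function('L')(0, Add(3, -2)), Function('I')(-31, Mul(-5, -1))) = Add(-935, Add(5, Mul(-1, Pow(Mul(-5, -1), 2)), Mul(-1, -31, Mul(-5, -1)))) = Add(-935, Add(5, Mul(-1, Pow(5, 2)), Mul(-1, -31, 5))) = Add(-935, Add(5, Mul(-1, 25), 155)) = Add(-935, Add(5, -25, 155)) = Add(-935, 135) = -800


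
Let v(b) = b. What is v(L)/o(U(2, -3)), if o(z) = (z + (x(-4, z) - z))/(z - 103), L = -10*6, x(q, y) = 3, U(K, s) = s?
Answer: 2120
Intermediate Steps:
L = -60
o(z) = 3/(-103 + z) (o(z) = (z + (3 - z))/(z - 103) = 3/(-103 + z))
v(L)/o(U(2, -3)) = -60/(3/(-103 - 3)) = -60/(3/(-106)) = -60/(3*(-1/106)) = -60/(-3/106) = -60*(-106/3) = 2120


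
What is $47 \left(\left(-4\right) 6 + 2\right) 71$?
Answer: $-73414$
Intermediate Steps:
$47 \left(\left(-4\right) 6 + 2\right) 71 = 47 \left(-24 + 2\right) 71 = 47 \left(-22\right) 71 = \left(-1034\right) 71 = -73414$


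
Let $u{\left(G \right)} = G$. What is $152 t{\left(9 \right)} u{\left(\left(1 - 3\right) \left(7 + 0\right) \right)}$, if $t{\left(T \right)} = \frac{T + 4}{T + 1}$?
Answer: $- \frac{13832}{5} \approx -2766.4$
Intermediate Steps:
$t{\left(T \right)} = \frac{4 + T}{1 + T}$
$152 t{\left(9 \right)} u{\left(\left(1 - 3\right) \left(7 + 0\right) \right)} = 152 \frac{4 + 9}{1 + 9} \left(1 - 3\right) \left(7 + 0\right) = 152 \cdot \frac{1}{10} \cdot 13 \left(\left(-2\right) 7\right) = 152 \cdot \frac{1}{10} \cdot 13 \left(-14\right) = 152 \cdot \frac{13}{10} \left(-14\right) = \frac{988}{5} \left(-14\right) = - \frac{13832}{5}$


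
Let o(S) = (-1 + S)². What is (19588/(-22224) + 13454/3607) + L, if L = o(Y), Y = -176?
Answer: 627905660813/20040492 ≈ 31332.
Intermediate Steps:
L = 31329 (L = (-1 - 176)² = (-177)² = 31329)
(19588/(-22224) + 13454/3607) + L = (19588/(-22224) + 13454/3607) + 31329 = (19588*(-1/22224) + 13454*(1/3607)) + 31329 = (-4897/5556 + 13454/3607) + 31329 = 57086945/20040492 + 31329 = 627905660813/20040492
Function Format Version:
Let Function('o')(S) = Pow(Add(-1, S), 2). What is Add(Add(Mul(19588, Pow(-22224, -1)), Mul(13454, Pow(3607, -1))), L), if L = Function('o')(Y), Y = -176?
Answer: Rational(627905660813, 20040492) ≈ 31332.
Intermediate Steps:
L = 31329 (L = Pow(Add(-1, -176), 2) = Pow(-177, 2) = 31329)
Add(Add(Mul(19588, Pow(-22224, -1)), Mul(13454, Pow(3607, -1))), L) = Add(Add(Mul(19588, Pow(-22224, -1)), Mul(13454, Pow(3607, -1))), 31329) = Add(Add(Mul(19588, Rational(-1, 22224)), Mul(13454, Rational(1, 3607))), 31329) = Add(Add(Rational(-4897, 5556), Rational(13454, 3607)), 31329) = Add(Rational(57086945, 20040492), 31329) = Rational(627905660813, 20040492)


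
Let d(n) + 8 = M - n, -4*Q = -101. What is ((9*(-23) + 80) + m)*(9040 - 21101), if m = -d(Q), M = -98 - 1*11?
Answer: -735721/4 ≈ -1.8393e+5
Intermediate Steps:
M = -109 (M = -98 - 11 = -109)
Q = 101/4 (Q = -1/4*(-101) = 101/4 ≈ 25.250)
d(n) = -117 - n (d(n) = -8 + (-109 - n) = -117 - n)
m = 569/4 (m = -(-117 - 1*101/4) = -(-117 - 101/4) = -1*(-569/4) = 569/4 ≈ 142.25)
((9*(-23) + 80) + m)*(9040 - 21101) = ((9*(-23) + 80) + 569/4)*(9040 - 21101) = ((-207 + 80) + 569/4)*(-12061) = (-127 + 569/4)*(-12061) = (61/4)*(-12061) = -735721/4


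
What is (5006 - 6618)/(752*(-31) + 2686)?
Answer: 806/10313 ≈ 0.078154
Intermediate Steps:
(5006 - 6618)/(752*(-31) + 2686) = -1612/(-23312 + 2686) = -1612/(-20626) = -1612*(-1/20626) = 806/10313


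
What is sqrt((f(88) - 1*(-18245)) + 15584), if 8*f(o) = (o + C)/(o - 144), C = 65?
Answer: sqrt(106086673)/56 ≈ 183.93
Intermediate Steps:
f(o) = (65 + o)/(8*(-144 + o)) (f(o) = ((o + 65)/(o - 144))/8 = ((65 + o)/(-144 + o))/8 = (65 + o)/(8*(-144 + o)))
sqrt((f(88) - 1*(-18245)) + 15584) = sqrt(((65 + 88)/(8*(-144 + 88)) - 1*(-18245)) + 15584) = sqrt(((1/8)*153/(-56) + 18245) + 15584) = sqrt(((1/8)*(-1/56)*153 + 18245) + 15584) = sqrt((-153/448 + 18245) + 15584) = sqrt(8173607/448 + 15584) = sqrt(15155239/448) = sqrt(106086673)/56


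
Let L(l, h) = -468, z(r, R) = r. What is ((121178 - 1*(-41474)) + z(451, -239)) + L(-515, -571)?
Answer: 162635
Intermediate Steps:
((121178 - 1*(-41474)) + z(451, -239)) + L(-515, -571) = ((121178 - 1*(-41474)) + 451) - 468 = ((121178 + 41474) + 451) - 468 = (162652 + 451) - 468 = 163103 - 468 = 162635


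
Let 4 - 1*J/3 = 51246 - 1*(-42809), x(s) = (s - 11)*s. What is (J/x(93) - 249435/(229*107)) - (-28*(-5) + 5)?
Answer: -11970156193/62286626 ≈ -192.18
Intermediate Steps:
x(s) = s*(-11 + s) (x(s) = (-11 + s)*s = s*(-11 + s))
J = -282153 (J = 12 - 3*(51246 - 1*(-42809)) = 12 - 3*(51246 + 42809) = 12 - 3*94055 = 12 - 282165 = -282153)
(J/x(93) - 249435/(229*107)) - (-28*(-5) + 5) = (-282153*1/(93*(-11 + 93)) - 249435/(229*107)) - (-28*(-5) + 5) = (-282153/(93*82) - 249435/24503) - (140 + 5) = (-282153/7626 - 249435*1/24503) - 1*145 = (-282153*1/7626 - 249435/24503) - 145 = (-94051/2542 - 249435/24503) - 145 = -2938595423/62286626 - 145 = -11970156193/62286626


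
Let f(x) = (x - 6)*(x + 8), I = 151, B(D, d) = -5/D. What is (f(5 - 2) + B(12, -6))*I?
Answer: -60551/12 ≈ -5045.9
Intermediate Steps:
f(x) = (-6 + x)*(8 + x)
(f(5 - 2) + B(12, -6))*I = ((-48 + (5 - 2)² + 2*(5 - 2)) - 5/12)*151 = ((-48 + 3² + 2*3) - 5*1/12)*151 = ((-48 + 9 + 6) - 5/12)*151 = (-33 - 5/12)*151 = -401/12*151 = -60551/12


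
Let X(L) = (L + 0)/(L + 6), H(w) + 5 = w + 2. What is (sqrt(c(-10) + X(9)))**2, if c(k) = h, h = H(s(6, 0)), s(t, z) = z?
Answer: -12/5 ≈ -2.4000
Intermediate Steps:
H(w) = -3 + w (H(w) = -5 + (w + 2) = -5 + (2 + w) = -3 + w)
h = -3 (h = -3 + 0 = -3)
X(L) = L/(6 + L)
c(k) = -3
(sqrt(c(-10) + X(9)))**2 = (sqrt(-3 + 9/(6 + 9)))**2 = (sqrt(-3 + 9/15))**2 = (sqrt(-3 + 9*(1/15)))**2 = (sqrt(-3 + 3/5))**2 = (sqrt(-12/5))**2 = (2*I*sqrt(15)/5)**2 = -12/5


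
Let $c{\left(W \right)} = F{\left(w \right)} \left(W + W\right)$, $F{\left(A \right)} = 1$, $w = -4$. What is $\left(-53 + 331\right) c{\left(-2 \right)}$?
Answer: $-1112$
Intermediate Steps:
$c{\left(W \right)} = 2 W$ ($c{\left(W \right)} = 1 \left(W + W\right) = 1 \cdot 2 W = 2 W$)
$\left(-53 + 331\right) c{\left(-2 \right)} = \left(-53 + 331\right) 2 \left(-2\right) = 278 \left(-4\right) = -1112$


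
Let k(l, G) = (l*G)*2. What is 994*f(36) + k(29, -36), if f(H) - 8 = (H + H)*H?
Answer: 2582312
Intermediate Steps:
f(H) = 8 + 2*H**2 (f(H) = 8 + (H + H)*H = 8 + (2*H)*H = 8 + 2*H**2)
k(l, G) = 2*G*l (k(l, G) = (G*l)*2 = 2*G*l)
994*f(36) + k(29, -36) = 994*(8 + 2*36**2) + 2*(-36)*29 = 994*(8 + 2*1296) - 2088 = 994*(8 + 2592) - 2088 = 994*2600 - 2088 = 2584400 - 2088 = 2582312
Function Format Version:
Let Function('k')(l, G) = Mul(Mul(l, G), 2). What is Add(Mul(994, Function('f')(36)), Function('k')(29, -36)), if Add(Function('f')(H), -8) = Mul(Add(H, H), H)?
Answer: 2582312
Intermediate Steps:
Function('f')(H) = Add(8, Mul(2, Pow(H, 2))) (Function('f')(H) = Add(8, Mul(Add(H, H), H)) = Add(8, Mul(Mul(2, H), H)) = Add(8, Mul(2, Pow(H, 2))))
Function('k')(l, G) = Mul(2, G, l) (Function('k')(l, G) = Mul(Mul(G, l), 2) = Mul(2, G, l))
Add(Mul(994, Function('f')(36)), Function('k')(29, -36)) = Add(Mul(994, Add(8, Mul(2, Pow(36, 2)))), Mul(2, -36, 29)) = Add(Mul(994, Add(8, Mul(2, 1296))), -2088) = Add(Mul(994, Add(8, 2592)), -2088) = Add(Mul(994, 2600), -2088) = Add(2584400, -2088) = 2582312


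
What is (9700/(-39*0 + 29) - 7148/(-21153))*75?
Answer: 5134784800/204479 ≈ 25112.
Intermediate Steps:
(9700/(-39*0 + 29) - 7148/(-21153))*75 = (9700/(0 + 29) - 7148*(-1/21153))*75 = (9700/29 + 7148/21153)*75 = (205391392/613437)*75 = 5134784800/204479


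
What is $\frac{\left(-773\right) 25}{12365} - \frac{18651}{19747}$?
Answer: $- \frac{122446078}{48834331} \approx -2.5074$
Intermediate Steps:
$\frac{\left(-773\right) 25}{12365} - \frac{18651}{19747} = \left(-19325\right) \frac{1}{12365} - \frac{18651}{19747} = - \frac{3865}{2473} - \frac{18651}{19747} = - \frac{122446078}{48834331}$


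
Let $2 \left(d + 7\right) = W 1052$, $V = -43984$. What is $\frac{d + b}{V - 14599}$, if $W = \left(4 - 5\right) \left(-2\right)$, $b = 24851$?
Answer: $- \frac{25896}{58583} \approx -0.44204$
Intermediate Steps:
$W = 2$ ($W = \left(-1\right) \left(-2\right) = 2$)
$d = 1045$ ($d = -7 + \frac{2 \cdot 1052}{2} = -7 + \frac{1}{2} \cdot 2104 = -7 + 1052 = 1045$)
$\frac{d + b}{V - 14599} = \frac{1045 + 24851}{-43984 - 14599} = \frac{25896}{-58583} = 25896 \left(- \frac{1}{58583}\right) = - \frac{25896}{58583}$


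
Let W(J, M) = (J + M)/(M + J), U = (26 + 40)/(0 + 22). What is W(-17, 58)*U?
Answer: 3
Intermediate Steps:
U = 3 (U = 66/22 = 66*(1/22) = 3)
W(J, M) = 1 (W(J, M) = (J + M)/(J + M) = 1)
W(-17, 58)*U = 1*3 = 3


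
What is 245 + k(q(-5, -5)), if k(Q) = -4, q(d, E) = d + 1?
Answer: 241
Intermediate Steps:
q(d, E) = 1 + d
245 + k(q(-5, -5)) = 245 - 4 = 241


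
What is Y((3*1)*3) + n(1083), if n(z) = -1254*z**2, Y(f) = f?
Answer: -1470802797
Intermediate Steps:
Y((3*1)*3) + n(1083) = (3*1)*3 - 1254*1083**2 = 3*3 - 1254*1172889 = 9 - 1470802806 = -1470802797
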